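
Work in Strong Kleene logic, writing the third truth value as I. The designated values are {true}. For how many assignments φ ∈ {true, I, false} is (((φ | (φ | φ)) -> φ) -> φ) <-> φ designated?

2

φ=true: true ✓
φ=I: I ·
φ=false: true ✓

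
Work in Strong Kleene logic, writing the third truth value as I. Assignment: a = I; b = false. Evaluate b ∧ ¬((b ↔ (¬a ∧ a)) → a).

false

¬a = ¬I = I
¬a ∧ a = I ∧ I = I
b ↔ (¬a ∧ a) = false ↔ I = I
(b ↔ (¬a ∧ a)) → a = I → I = I
¬((b ↔ (¬a ∧ a)) → a) = ¬I = I
b ∧ ¬((b ↔ (¬a ∧ a)) → a) = false ∧ I = false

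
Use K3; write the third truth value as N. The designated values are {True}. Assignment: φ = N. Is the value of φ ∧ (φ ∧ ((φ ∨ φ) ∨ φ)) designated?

No

φ ∨ φ = N ∨ N = N
(φ ∨ φ) ∨ φ = N ∨ N = N
φ ∧ ((φ ∨ φ) ∨ φ) = N ∧ N = N
φ ∧ (φ ∧ ((φ ∨ φ) ∨ φ)) = N ∧ N = N
N ∉ {True}.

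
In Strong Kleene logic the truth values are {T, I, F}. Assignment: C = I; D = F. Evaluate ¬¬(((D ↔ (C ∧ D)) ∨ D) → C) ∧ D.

C ∧ D = I ∧ F = F
D ↔ (C ∧ D) = F ↔ F = T
(D ↔ (C ∧ D)) ∨ D = T ∨ F = T
((D ↔ (C ∧ D)) ∨ D) → C = T → I = I
¬(((D ↔ (C ∧ D)) ∨ D) → C) = ¬I = I
¬¬(((D ↔ (C ∧ D)) ∨ D) → C) = ¬I = I
¬¬(((D ↔ (C ∧ D)) ∨ D) → C) ∧ D = I ∧ F = F

F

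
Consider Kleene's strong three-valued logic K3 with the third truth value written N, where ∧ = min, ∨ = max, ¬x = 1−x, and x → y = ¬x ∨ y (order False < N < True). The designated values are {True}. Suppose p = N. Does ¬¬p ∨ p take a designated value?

¬p = ¬N = N
¬¬p = ¬N = N
¬¬p ∨ p = N ∨ N = N
N ∉ {True}.

No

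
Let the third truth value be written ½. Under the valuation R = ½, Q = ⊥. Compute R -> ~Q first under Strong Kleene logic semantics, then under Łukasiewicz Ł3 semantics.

⊤; ⊤

In Strong Kleene logic: ~Q = ~⊥ = ⊤
R -> ~Q = ½ -> ⊤ = ⊤
In Łukasiewicz Ł3: ~Q = ~⊥ = ⊤
R -> ~Q = ½ -> ⊤ = ⊤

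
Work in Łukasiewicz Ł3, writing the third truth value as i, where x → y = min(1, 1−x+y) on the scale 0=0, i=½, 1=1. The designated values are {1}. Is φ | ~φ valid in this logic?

Countermodel: φ=i gives i, which is not designated.

No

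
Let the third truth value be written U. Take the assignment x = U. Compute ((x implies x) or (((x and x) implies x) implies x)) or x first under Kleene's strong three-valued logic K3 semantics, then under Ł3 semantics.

U; T

In Kleene's strong three-valued logic K3: x implies x = U implies U = U
x and x = U and U = U
(x and x) implies x = U implies U = U
((x and x) implies x) implies x = U implies U = U
(x implies x) or (((x and x) implies x) implies x) = U or U = U
((x implies x) or (((x and x) implies x) implies x)) or x = U or U = U
In Ł3: x implies x = U implies U = T  [min(1, 1−½+½)]
x and x = U and U = U
(x and x) implies x = U implies U = T
((x and x) implies x) implies x = T implies U = U
(x implies x) or (((x and x) implies x) implies x) = T or U = T
((x implies x) or (((x and x) implies x) implies x)) or x = T or U = T
They differ because Kleene's strong three-valued logic K3 and Ł3 treat U differently under implication.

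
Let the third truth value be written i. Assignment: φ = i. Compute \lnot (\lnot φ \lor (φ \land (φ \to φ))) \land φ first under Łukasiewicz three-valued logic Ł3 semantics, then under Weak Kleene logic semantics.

i; i

In Łukasiewicz three-valued logic Ł3: \lnot φ = \lnot i = i
φ \to φ = i \to i = True  [min(1, 1−½+½)]
φ \land (φ \to φ) = i \land True = i
\lnot φ \lor (φ \land (φ \to φ)) = i \lor i = i
\lnot (\lnot φ \lor (φ \land (φ \to φ))) = \lnot i = i
\lnot (\lnot φ \lor (φ \land (φ \to φ))) \land φ = i \land i = i
In Weak Kleene logic: \lnot φ = \lnot i = i
φ \to φ = i \to i = i  [any arg is the third value ⇒ result is the third value]
φ \land (φ \to φ) = i \land i = i
\lnot φ \lor (φ \land (φ \to φ)) = i \lor i = i
\lnot (\lnot φ \lor (φ \land (φ \to φ))) = \lnot i = i
\lnot (\lnot φ \lor (φ \land (φ \to φ))) \land φ = i \land i = i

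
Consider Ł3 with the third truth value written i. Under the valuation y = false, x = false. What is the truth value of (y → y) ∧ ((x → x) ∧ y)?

false

y → y = false → false = true
x → x = false → false = true
(x → x) ∧ y = true ∧ false = false
(y → y) ∧ ((x → x) ∧ y) = true ∧ false = false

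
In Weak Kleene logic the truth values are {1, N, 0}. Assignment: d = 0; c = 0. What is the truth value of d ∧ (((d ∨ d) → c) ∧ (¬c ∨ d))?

0

d ∨ d = 0 ∨ 0 = 0
(d ∨ d) → c = 0 → 0 = 1
¬c = ¬0 = 1
¬c ∨ d = 1 ∨ 0 = 1
((d ∨ d) → c) ∧ (¬c ∨ d) = 1 ∧ 1 = 1
d ∧ (((d ∨ d) → c) ∧ (¬c ∨ d)) = 0 ∧ 1 = 0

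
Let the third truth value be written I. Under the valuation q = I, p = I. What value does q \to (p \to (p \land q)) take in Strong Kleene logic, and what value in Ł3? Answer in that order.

In Strong Kleene logic: p \land q = I \land I = I
p \to (p \land q) = I \to I = I  [\lnot I \lor I]
q \to (p \to (p \land q)) = I \to I = I
In Ł3: p \land q = I \land I = I
p \to (p \land q) = I \to I = true  [min(1, 1−½+½)]
q \to (p \to (p \land q)) = I \to true = true
They differ because Strong Kleene logic and Ł3 treat I differently under implication.

I; true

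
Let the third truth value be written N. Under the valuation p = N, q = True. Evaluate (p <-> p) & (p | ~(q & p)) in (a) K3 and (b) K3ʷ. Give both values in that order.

In K3: p <-> p = N <-> N = N
q & p = True & N = N
~(q & p) = ~N = N
p | ~(q & p) = N | N = N
(p <-> p) & (p | ~(q & p)) = N & N = N
In K3ʷ: p <-> p = N <-> N = N
q & p = True & N = N
~(q & p) = ~N = N
p | ~(q & p) = N | N = N
(p <-> p) & (p | ~(q & p)) = N & N = N

N; N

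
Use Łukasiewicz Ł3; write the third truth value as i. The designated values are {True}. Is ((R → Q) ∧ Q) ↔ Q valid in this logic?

Every assignment of R, Q over {True, i, False} gives a value in {True}.
In particular, with R=i, Q=i: ((R → Q) ∧ Q) ↔ Q = True.

Yes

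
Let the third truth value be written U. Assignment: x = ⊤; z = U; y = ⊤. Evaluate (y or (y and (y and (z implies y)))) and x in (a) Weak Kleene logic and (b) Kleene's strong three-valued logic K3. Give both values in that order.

In Weak Kleene logic: z implies y = U implies ⊤ = U  [any arg is the third value ⇒ result is the third value]
y and (z implies y) = ⊤ and U = U
y and (y and (z implies y)) = ⊤ and U = U
y or (y and (y and (z implies y))) = ⊤ or U = U
(y or (y and (y and (z implies y)))) and x = U and ⊤ = U
In Kleene's strong three-valued logic K3: z implies y = U implies ⊤ = ⊤  [not U or ⊤]
y and (z implies y) = ⊤ and ⊤ = ⊤
y and (y and (z implies y)) = ⊤ and ⊤ = ⊤
y or (y and (y and (z implies y))) = ⊤ or ⊤ = ⊤
(y or (y and (y and (z implies y)))) and x = ⊤ and ⊤ = ⊤
They differ because Weak Kleene logic and Kleene's strong three-valued logic K3 treat U differently under the binary connectives.

U; ⊤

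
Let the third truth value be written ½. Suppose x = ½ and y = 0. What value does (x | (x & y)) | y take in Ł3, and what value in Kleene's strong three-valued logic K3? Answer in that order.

In Ł3: x & y = ½ & 0 = 0
x | (x & y) = ½ | 0 = ½
(x | (x & y)) | y = ½ | 0 = ½
In Kleene's strong three-valued logic K3: x & y = ½ & 0 = 0
x | (x & y) = ½ | 0 = ½
(x | (x & y)) | y = ½ | 0 = ½

½; ½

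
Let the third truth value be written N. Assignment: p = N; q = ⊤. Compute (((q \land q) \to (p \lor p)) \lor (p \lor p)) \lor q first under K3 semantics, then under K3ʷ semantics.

⊤; N

In K3: q \land q = ⊤ \land ⊤ = ⊤
p \lor p = N \lor N = N
(q \land q) \to (p \lor p) = ⊤ \to N = N  [\lnot ⊤ \lor N]
p \lor p = N \lor N = N
((q \land q) \to (p \lor p)) \lor (p \lor p) = N \lor N = N
(((q \land q) \to (p \lor p)) \lor (p \lor p)) \lor q = N \lor ⊤ = ⊤
In K3ʷ: q \land q = ⊤ \land ⊤ = ⊤
p \lor p = N \lor N = N
(q \land q) \to (p \lor p) = ⊤ \to N = N  [any arg is the third value ⇒ result is the third value]
p \lor p = N \lor N = N
((q \land q) \to (p \lor p)) \lor (p \lor p) = N \lor N = N
(((q \land q) \to (p \lor p)) \lor (p \lor p)) \lor q = N \lor ⊤ = N
They differ because K3 and K3ʷ treat N differently under the binary connectives.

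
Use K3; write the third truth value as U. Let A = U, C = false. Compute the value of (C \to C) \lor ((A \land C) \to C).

C \to C = false \to false = true
A \land C = U \land false = false
(A \land C) \to C = false \to false = true
(C \to C) \lor ((A \land C) \to C) = true \lor true = true

true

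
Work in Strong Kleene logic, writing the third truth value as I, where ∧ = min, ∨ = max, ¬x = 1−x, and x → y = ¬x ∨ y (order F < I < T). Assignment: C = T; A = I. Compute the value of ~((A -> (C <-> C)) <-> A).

I

C <-> C = T <-> T = T
A -> (C <-> C) = I -> T = T  [~I | T]
(A -> (C <-> C)) <-> A = T <-> I = I
~((A -> (C <-> C)) <-> A) = ~I = I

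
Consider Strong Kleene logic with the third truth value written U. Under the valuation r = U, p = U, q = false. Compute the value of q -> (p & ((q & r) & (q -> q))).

q & r = false & U = false
q -> q = false -> false = true
(q & r) & (q -> q) = false & true = false
p & ((q & r) & (q -> q)) = U & false = false
q -> (p & ((q & r) & (q -> q))) = false -> false = true

true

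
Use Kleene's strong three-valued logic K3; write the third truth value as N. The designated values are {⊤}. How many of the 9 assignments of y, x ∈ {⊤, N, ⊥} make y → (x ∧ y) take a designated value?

4

Designated under: (y=⊤, x=⊤); (y=⊥, x=⊤); (y=⊥, x=N); (y=⊥, x=⊥).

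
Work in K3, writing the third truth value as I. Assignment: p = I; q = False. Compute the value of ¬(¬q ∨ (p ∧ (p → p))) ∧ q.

False

¬q = ¬False = True
p → p = I → I = I
p ∧ (p → p) = I ∧ I = I
¬q ∨ (p ∧ (p → p)) = True ∨ I = True
¬(¬q ∨ (p ∧ (p → p))) = ¬True = False
¬(¬q ∨ (p ∧ (p → p))) ∧ q = False ∧ False = False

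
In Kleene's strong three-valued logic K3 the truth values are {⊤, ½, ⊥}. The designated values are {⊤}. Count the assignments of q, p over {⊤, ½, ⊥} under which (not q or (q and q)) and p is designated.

2

Designated under: (q=⊤, p=⊤); (q=⊥, p=⊤).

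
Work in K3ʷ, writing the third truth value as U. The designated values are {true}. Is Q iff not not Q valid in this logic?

No

Countermodel: Q=U gives U, which is not designated.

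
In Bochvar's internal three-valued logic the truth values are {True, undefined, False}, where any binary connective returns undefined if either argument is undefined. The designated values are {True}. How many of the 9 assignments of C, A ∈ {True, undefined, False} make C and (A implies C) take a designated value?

Designated under: (C=True, A=True); (C=True, A=False).

2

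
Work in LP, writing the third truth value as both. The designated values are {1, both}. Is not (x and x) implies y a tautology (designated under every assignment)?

No

Countermodel: x=0, y=0 gives 0, which is not designated.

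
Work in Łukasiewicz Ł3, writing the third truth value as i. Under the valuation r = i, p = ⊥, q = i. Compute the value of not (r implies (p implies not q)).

⊥

not q = not i = i
p implies not q = ⊥ implies i = ⊤  [min(1, 1−0+½)]
r implies (p implies not q) = i implies ⊤ = ⊤
not (r implies (p implies not q)) = not ⊤ = ⊥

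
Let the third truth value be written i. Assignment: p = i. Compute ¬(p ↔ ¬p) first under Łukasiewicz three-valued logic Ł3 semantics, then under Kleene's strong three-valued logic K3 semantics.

In Łukasiewicz three-valued logic Ł3: ¬p = ¬i = i
p ↔ ¬p = i ↔ i = True  [1 − |½−½|]
¬(p ↔ ¬p) = ¬True = False
In Kleene's strong three-valued logic K3: ¬p = ¬i = i
p ↔ ¬p = i ↔ i = i
¬(p ↔ ¬p) = ¬i = i
They differ because Łukasiewicz three-valued logic Ł3 and Kleene's strong three-valued logic K3 treat i differently under implication.

False; i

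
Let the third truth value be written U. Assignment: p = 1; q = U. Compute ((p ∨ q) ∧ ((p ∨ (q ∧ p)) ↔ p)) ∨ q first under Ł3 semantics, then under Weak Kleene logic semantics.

In Ł3: p ∨ q = 1 ∨ U = 1
q ∧ p = U ∧ 1 = U
p ∨ (q ∧ p) = 1 ∨ U = 1
(p ∨ (q ∧ p)) ↔ p = 1 ↔ 1 = 1
(p ∨ q) ∧ ((p ∨ (q ∧ p)) ↔ p) = 1 ∧ 1 = 1
((p ∨ q) ∧ ((p ∨ (q ∧ p)) ↔ p)) ∨ q = 1 ∨ U = 1
In Weak Kleene logic: p ∨ q = 1 ∨ U = U
q ∧ p = U ∧ 1 = U
p ∨ (q ∧ p) = 1 ∨ U = U
(p ∨ (q ∧ p)) ↔ p = U ↔ 1 = U
(p ∨ q) ∧ ((p ∨ (q ∧ p)) ↔ p) = U ∧ U = U
((p ∨ q) ∧ ((p ∨ (q ∧ p)) ↔ p)) ∨ q = U ∨ U = U
They differ because Ł3 and Weak Kleene logic treat U differently under the binary connectives.

1; U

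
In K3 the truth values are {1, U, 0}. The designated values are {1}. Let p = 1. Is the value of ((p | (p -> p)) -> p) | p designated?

p -> p = 1 -> 1 = 1
p | (p -> p) = 1 | 1 = 1
(p | (p -> p)) -> p = 1 -> 1 = 1
((p | (p -> p)) -> p) | p = 1 | 1 = 1
1 ∈ {1}.

Yes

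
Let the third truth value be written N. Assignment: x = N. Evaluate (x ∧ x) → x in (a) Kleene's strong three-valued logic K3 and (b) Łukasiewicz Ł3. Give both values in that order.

N; ⊤

In Kleene's strong three-valued logic K3: x ∧ x = N ∧ N = N
(x ∧ x) → x = N → N = N  [¬N ∨ N]
In Łukasiewicz Ł3: x ∧ x = N ∧ N = N
(x ∧ x) → x = N → N = ⊤  [min(1, 1−½+½)]
They differ because Kleene's strong three-valued logic K3 and Łukasiewicz Ł3 treat N differently under implication.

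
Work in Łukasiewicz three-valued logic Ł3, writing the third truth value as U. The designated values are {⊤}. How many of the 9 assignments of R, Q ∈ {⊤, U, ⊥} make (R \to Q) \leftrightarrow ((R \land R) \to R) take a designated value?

Of the 9 assignments, 6 give a value in {⊤}.

6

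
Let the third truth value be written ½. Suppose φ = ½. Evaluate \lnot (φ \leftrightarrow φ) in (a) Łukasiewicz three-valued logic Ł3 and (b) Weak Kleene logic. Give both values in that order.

⊥; ½

In Łukasiewicz three-valued logic Ł3: φ \leftrightarrow φ = ½ \leftrightarrow ½ = ⊤  [1 − |½−½|]
\lnot (φ \leftrightarrow φ) = \lnot ⊤ = ⊥
In Weak Kleene logic: φ \leftrightarrow φ = ½ \leftrightarrow ½ = ½
\lnot (φ \leftrightarrow φ) = \lnot ½ = ½
They differ because Łukasiewicz three-valued logic Ł3 and Weak Kleene logic treat ½ differently under the binary connectives.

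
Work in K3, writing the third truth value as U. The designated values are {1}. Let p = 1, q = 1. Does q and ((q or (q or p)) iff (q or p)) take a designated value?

q or p = 1 or 1 = 1
q or (q or p) = 1 or 1 = 1
q or p = 1 or 1 = 1
(q or (q or p)) iff (q or p) = 1 iff 1 = 1
q and ((q or (q or p)) iff (q or p)) = 1 and 1 = 1
1 ∈ {1}.

Yes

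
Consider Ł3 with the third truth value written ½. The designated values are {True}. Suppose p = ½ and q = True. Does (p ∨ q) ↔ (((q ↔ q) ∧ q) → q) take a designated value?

Yes

p ∨ q = ½ ∨ True = True
q ↔ q = True ↔ True = True
(q ↔ q) ∧ q = True ∧ True = True
((q ↔ q) ∧ q) → q = True → True = True
(p ∨ q) ↔ (((q ↔ q) ∧ q) → q) = True ↔ True = True
True ∈ {True}.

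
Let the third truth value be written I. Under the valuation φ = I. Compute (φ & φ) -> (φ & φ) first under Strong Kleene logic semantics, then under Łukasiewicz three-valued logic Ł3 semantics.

I; True

In Strong Kleene logic: φ & φ = I & I = I
φ & φ = I & I = I
(φ & φ) -> (φ & φ) = I -> I = I  [~I | I]
In Łukasiewicz three-valued logic Ł3: φ & φ = I & I = I
φ & φ = I & I = I
(φ & φ) -> (φ & φ) = I -> I = True
They differ because Strong Kleene logic and Łukasiewicz three-valued logic Ł3 treat I differently under implication.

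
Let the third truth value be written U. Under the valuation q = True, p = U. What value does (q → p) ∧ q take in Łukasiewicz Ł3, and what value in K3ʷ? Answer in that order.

U; U

In Łukasiewicz Ł3: q → p = True → U = U  [min(1, 1−1+½)]
(q → p) ∧ q = U ∧ True = U
In K3ʷ: q → p = True → U = U  [any arg is the third value ⇒ result is the third value]
(q → p) ∧ q = U ∧ True = U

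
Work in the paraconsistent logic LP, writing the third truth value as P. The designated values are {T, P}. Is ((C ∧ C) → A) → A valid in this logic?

Countermodel: C=F, A=F gives F, which is not designated.

No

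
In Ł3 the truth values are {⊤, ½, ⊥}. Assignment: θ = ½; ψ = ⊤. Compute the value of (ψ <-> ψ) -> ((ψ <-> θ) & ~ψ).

ψ <-> ψ = ⊤ <-> ⊤ = ⊤
ψ <-> θ = ⊤ <-> ½ = ½  [1 − |1−½|]
~ψ = ~⊤ = ⊥
(ψ <-> θ) & ~ψ = ½ & ⊥ = ⊥
(ψ <-> ψ) -> ((ψ <-> θ) & ~ψ) = ⊤ -> ⊥ = ⊥

⊥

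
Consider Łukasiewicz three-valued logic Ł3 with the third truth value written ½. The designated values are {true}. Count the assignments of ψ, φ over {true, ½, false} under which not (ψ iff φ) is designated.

Designated under: (ψ=true, φ=false); (ψ=false, φ=true).

2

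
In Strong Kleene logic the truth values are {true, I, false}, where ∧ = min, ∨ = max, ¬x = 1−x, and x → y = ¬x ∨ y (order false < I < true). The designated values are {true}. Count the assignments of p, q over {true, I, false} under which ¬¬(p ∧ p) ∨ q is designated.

Of the 9 assignments, 5 give a value in {true}.

5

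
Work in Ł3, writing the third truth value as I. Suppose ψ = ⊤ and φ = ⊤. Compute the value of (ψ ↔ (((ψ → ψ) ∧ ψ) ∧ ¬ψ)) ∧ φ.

ψ → ψ = ⊤ → ⊤ = ⊤
(ψ → ψ) ∧ ψ = ⊤ ∧ ⊤ = ⊤
¬ψ = ¬⊤ = ⊥
((ψ → ψ) ∧ ψ) ∧ ¬ψ = ⊤ ∧ ⊥ = ⊥
ψ ↔ (((ψ → ψ) ∧ ψ) ∧ ¬ψ) = ⊤ ↔ ⊥ = ⊥
(ψ ↔ (((ψ → ψ) ∧ ψ) ∧ ¬ψ)) ∧ φ = ⊥ ∧ ⊤ = ⊥

⊥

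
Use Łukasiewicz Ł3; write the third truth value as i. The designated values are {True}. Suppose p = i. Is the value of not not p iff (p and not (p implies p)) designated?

not p = not i = i
not not p = not i = i
p implies p = i implies i = True  [min(1, 1−½+½)]
not (p implies p) = not True = False
p and not (p implies p) = i and False = False
not not p iff (p and not (p implies p)) = i iff False = i
i ∉ {True}.

No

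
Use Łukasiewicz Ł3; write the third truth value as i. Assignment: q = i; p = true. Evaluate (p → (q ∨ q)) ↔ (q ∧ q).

q ∨ q = i ∨ i = i
p → (q ∨ q) = true → i = i  [min(1, 1−1+½)]
q ∧ q = i ∧ i = i
(p → (q ∨ q)) ↔ (q ∧ q) = i ↔ i = true

true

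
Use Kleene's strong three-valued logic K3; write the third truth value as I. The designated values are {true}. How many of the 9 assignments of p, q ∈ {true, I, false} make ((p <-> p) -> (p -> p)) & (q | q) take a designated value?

Designated under: (p=true, q=true); (p=false, q=true).

2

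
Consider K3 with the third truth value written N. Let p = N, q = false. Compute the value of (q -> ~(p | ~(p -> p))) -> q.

false

p -> p = N -> N = N
~(p -> p) = ~N = N
p | ~(p -> p) = N | N = N
~(p | ~(p -> p)) = ~N = N
q -> ~(p | ~(p -> p)) = false -> N = true
(q -> ~(p | ~(p -> p))) -> q = true -> false = false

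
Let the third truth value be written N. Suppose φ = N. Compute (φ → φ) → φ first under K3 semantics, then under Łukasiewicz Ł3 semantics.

N; N

In K3: φ → φ = N → N = N  [¬N ∨ N]
(φ → φ) → φ = N → N = N
In Łukasiewicz Ł3: φ → φ = N → N = 1  [min(1, 1−½+½)]
(φ → φ) → φ = 1 → N = N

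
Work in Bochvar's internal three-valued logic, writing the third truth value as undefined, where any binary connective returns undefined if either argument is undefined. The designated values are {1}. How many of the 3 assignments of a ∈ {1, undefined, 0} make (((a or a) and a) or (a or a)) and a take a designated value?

a=1: 1 ✓
a=undefined: undefined ·
a=0: 0 ·

1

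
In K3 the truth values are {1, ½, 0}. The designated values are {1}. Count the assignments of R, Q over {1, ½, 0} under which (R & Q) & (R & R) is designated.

1

Designated under: (R=1, Q=1).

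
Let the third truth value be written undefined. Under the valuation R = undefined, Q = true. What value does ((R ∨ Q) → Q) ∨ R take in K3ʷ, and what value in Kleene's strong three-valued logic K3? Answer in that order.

In K3ʷ: R ∨ Q = undefined ∨ true = undefined
(R ∨ Q) → Q = undefined → true = undefined  [any arg is the third value ⇒ result is the third value]
((R ∨ Q) → Q) ∨ R = undefined ∨ undefined = undefined
In Kleene's strong three-valued logic K3: R ∨ Q = undefined ∨ true = true
(R ∨ Q) → Q = true → true = true
((R ∨ Q) → Q) ∨ R = true ∨ undefined = true
They differ because K3ʷ and Kleene's strong three-valued logic K3 treat undefined differently under the binary connectives.

undefined; true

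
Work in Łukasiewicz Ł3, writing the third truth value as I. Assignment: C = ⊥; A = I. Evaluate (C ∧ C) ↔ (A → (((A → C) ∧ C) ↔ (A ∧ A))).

C ∧ C = ⊥ ∧ ⊥ = ⊥
A → C = I → ⊥ = I
(A → C) ∧ C = I ∧ ⊥ = ⊥
A ∧ A = I ∧ I = I
((A → C) ∧ C) ↔ (A ∧ A) = ⊥ ↔ I = I
A → (((A → C) ∧ C) ↔ (A ∧ A)) = I → I = ⊤
(C ∧ C) ↔ (A → (((A → C) ∧ C) ↔ (A ∧ A))) = ⊥ ↔ ⊤ = ⊥

⊥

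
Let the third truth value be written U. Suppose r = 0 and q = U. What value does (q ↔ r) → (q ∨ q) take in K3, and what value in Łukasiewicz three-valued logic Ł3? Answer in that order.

In K3: q ↔ r = U ↔ 0 = U
q ∨ q = U ∨ U = U
(q ↔ r) → (q ∨ q) = U → U = U  [¬U ∨ U]
In Łukasiewicz three-valued logic Ł3: q ↔ r = U ↔ 0 = U
q ∨ q = U ∨ U = U
(q ↔ r) → (q ∨ q) = U → U = 1
They differ because K3 and Łukasiewicz three-valued logic Ł3 treat U differently under implication.

U; 1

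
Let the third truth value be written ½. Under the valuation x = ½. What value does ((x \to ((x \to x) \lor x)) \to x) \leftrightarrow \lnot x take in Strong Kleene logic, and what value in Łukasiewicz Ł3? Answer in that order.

½; 1

In Strong Kleene logic: x \to x = ½ \to ½ = ½
(x \to x) \lor x = ½ \lor ½ = ½
x \to ((x \to x) \lor x) = ½ \to ½ = ½
(x \to ((x \to x) \lor x)) \to x = ½ \to ½ = ½
\lnot x = \lnot ½ = ½
((x \to ((x \to x) \lor x)) \to x) \leftrightarrow \lnot x = ½ \leftrightarrow ½ = ½
In Łukasiewicz Ł3: x \to x = ½ \to ½ = 1
(x \to x) \lor x = 1 \lor ½ = 1
x \to ((x \to x) \lor x) = ½ \to 1 = 1
(x \to ((x \to x) \lor x)) \to x = 1 \to ½ = ½
\lnot x = \lnot ½ = ½
((x \to ((x \to x) \lor x)) \to x) \leftrightarrow \lnot x = ½ \leftrightarrow ½ = 1
They differ because Strong Kleene logic and Łukasiewicz Ł3 treat ½ differently under implication.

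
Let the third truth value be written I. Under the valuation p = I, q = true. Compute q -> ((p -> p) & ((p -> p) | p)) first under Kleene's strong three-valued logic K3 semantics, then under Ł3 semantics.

In Kleene's strong three-valued logic K3: p -> p = I -> I = I  [~I | I]
p -> p = I -> I = I
(p -> p) | p = I | I = I
(p -> p) & ((p -> p) | p) = I & I = I
q -> ((p -> p) & ((p -> p) | p)) = true -> I = I
In Ł3: p -> p = I -> I = true  [min(1, 1−½+½)]
p -> p = I -> I = true
(p -> p) | p = true | I = true
(p -> p) & ((p -> p) | p) = true & true = true
q -> ((p -> p) & ((p -> p) | p)) = true -> true = true
They differ because Kleene's strong three-valued logic K3 and Ł3 treat I differently under implication.

I; true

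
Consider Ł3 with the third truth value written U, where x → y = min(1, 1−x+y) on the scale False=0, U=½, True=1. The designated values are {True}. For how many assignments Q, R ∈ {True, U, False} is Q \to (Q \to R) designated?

Of the 9 assignments, 7 give a value in {True}.

7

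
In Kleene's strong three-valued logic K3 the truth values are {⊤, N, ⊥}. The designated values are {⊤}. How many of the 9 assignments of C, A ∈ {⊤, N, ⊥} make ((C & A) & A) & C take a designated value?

Designated under: (C=⊤, A=⊤).

1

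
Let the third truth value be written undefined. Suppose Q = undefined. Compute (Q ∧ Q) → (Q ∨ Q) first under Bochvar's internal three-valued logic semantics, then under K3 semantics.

In Bochvar's internal three-valued logic: Q ∧ Q = undefined ∧ undefined = undefined
Q ∨ Q = undefined ∨ undefined = undefined
(Q ∧ Q) → (Q ∨ Q) = undefined → undefined = undefined  [any arg is the third value ⇒ result is the third value]
In K3: Q ∧ Q = undefined ∧ undefined = undefined
Q ∨ Q = undefined ∨ undefined = undefined
(Q ∧ Q) → (Q ∨ Q) = undefined → undefined = undefined  [¬undefined ∨ undefined]

undefined; undefined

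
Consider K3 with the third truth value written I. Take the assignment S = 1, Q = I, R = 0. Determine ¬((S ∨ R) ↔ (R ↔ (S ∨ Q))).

S ∨ R = 1 ∨ 0 = 1
S ∨ Q = 1 ∨ I = 1
R ↔ (S ∨ Q) = 0 ↔ 1 = 0
(S ∨ R) ↔ (R ↔ (S ∨ Q)) = 1 ↔ 0 = 0
¬((S ∨ R) ↔ (R ↔ (S ∨ Q))) = ¬0 = 1

1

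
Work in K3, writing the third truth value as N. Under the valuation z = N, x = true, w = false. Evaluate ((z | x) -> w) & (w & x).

false

z | x = N | true = true
(z | x) -> w = true -> false = false
w & x = false & true = false
((z | x) -> w) & (w & x) = false & false = false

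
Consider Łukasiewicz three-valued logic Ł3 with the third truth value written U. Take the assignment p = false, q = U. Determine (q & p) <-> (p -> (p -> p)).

false

q & p = U & false = false
p -> p = false -> false = true
p -> (p -> p) = false -> true = true
(q & p) <-> (p -> (p -> p)) = false <-> true = false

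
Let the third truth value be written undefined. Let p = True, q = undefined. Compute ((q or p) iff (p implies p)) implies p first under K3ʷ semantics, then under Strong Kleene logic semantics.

In K3ʷ: q or p = undefined or True = undefined
p implies p = True implies True = True
(q or p) iff (p implies p) = undefined iff True = undefined
((q or p) iff (p implies p)) implies p = undefined implies True = undefined
In Strong Kleene logic: q or p = undefined or True = True
p implies p = True implies True = True
(q or p) iff (p implies p) = True iff True = True
((q or p) iff (p implies p)) implies p = True implies True = True
They differ because K3ʷ and Strong Kleene logic treat undefined differently under the binary connectives.

undefined; True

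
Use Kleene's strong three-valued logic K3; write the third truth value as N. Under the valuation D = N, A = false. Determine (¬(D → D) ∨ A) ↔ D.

N

D → D = N → N = N  [¬N ∨ N]
¬(D → D) = ¬N = N
¬(D → D) ∨ A = N ∨ false = N
(¬(D → D) ∨ A) ↔ D = N ↔ N = N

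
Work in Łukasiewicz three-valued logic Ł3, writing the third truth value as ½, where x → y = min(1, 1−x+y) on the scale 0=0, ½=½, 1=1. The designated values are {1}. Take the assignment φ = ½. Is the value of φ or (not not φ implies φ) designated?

not φ = not ½ = ½
not not φ = not ½ = ½
not not φ implies φ = ½ implies ½ = 1
φ or (not not φ implies φ) = ½ or 1 = 1
1 ∈ {1}.

Yes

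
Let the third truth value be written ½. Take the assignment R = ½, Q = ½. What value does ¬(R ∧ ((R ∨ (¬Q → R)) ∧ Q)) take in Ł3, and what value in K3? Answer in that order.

In Ł3: ¬Q = ¬½ = ½
¬Q → R = ½ → ½ = true  [min(1, 1−½+½)]
R ∨ (¬Q → R) = ½ ∨ true = true
(R ∨ (¬Q → R)) ∧ Q = true ∧ ½ = ½
R ∧ ((R ∨ (¬Q → R)) ∧ Q) = ½ ∧ ½ = ½
¬(R ∧ ((R ∨ (¬Q → R)) ∧ Q)) = ¬½ = ½
In K3: ¬Q = ¬½ = ½
¬Q → R = ½ → ½ = ½  [¬½ ∨ ½]
R ∨ (¬Q → R) = ½ ∨ ½ = ½
(R ∨ (¬Q → R)) ∧ Q = ½ ∧ ½ = ½
R ∧ ((R ∨ (¬Q → R)) ∧ Q) = ½ ∧ ½ = ½
¬(R ∧ ((R ∨ (¬Q → R)) ∧ Q)) = ¬½ = ½

½; ½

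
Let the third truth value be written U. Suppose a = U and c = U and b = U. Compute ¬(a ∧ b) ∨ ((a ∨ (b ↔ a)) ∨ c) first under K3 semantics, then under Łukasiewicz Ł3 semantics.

U; true

In K3: a ∧ b = U ∧ U = U
¬(a ∧ b) = ¬U = U
b ↔ a = U ↔ U = U
a ∨ (b ↔ a) = U ∨ U = U
(a ∨ (b ↔ a)) ∨ c = U ∨ U = U
¬(a ∧ b) ∨ ((a ∨ (b ↔ a)) ∨ c) = U ∨ U = U
In Łukasiewicz Ł3: a ∧ b = U ∧ U = U
¬(a ∧ b) = ¬U = U
b ↔ a = U ↔ U = true
a ∨ (b ↔ a) = U ∨ true = true
(a ∨ (b ↔ a)) ∨ c = true ∨ U = true
¬(a ∧ b) ∨ ((a ∨ (b ↔ a)) ∨ c) = U ∨ true = true
They differ because K3 and Łukasiewicz Ł3 treat U differently under implication.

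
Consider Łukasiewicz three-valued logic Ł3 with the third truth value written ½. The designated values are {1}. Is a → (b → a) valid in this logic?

Yes

Every assignment of a, b over {1, ½, 0} gives a value in {1}.
In particular, with a=½, b=½: a → (b → a) = 1.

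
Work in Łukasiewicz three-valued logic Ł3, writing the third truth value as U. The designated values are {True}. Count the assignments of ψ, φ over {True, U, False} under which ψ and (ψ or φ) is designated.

Designated under: (ψ=True, φ=True); (ψ=True, φ=U); (ψ=True, φ=False).

3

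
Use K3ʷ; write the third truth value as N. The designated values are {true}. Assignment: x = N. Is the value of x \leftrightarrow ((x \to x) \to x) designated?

x \to x = N \to N = N
(x \to x) \to x = N \to N = N
x \leftrightarrow ((x \to x) \to x) = N \leftrightarrow N = N
N ∉ {true}.

No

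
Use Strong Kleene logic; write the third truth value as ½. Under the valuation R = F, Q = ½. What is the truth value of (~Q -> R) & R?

~Q = ~½ = ½
~Q -> R = ½ -> F = ½  [~½ | F]
(~Q -> R) & R = ½ & F = F

F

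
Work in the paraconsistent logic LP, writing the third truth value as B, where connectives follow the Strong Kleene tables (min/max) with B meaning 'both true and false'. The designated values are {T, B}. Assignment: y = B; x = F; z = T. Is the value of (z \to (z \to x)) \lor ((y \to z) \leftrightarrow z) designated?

z \to x = T \to F = F
z \to (z \to x) = T \to F = F
y \to z = B \to T = T  [\lnot B \lor T]
(y \to z) \leftrightarrow z = T \leftrightarrow T = T
(z \to (z \to x)) \lor ((y \to z) \leftrightarrow z) = F \lor T = T
T ∈ {T, B}.

Yes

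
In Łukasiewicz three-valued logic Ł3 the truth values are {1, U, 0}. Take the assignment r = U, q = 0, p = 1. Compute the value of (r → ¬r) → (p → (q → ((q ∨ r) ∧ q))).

1

¬r = ¬U = U
r → ¬r = U → U = 1
q ∨ r = 0 ∨ U = U
(q ∨ r) ∧ q = U ∧ 0 = 0
q → ((q ∨ r) ∧ q) = 0 → 0 = 1
p → (q → ((q ∨ r) ∧ q)) = 1 → 1 = 1
(r → ¬r) → (p → (q → ((q ∨ r) ∧ q))) = 1 → 1 = 1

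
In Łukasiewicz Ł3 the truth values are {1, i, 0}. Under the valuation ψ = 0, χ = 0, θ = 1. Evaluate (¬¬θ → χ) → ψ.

1

¬θ = ¬1 = 0
¬¬θ = ¬0 = 1
¬¬θ → χ = 1 → 0 = 0
(¬¬θ → χ) → ψ = 0 → 0 = 1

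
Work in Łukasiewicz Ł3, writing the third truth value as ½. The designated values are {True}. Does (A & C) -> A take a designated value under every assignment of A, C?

Every assignment of A, C over {True, ½, False} gives a value in {True}.
In particular, with A=½, C=½: (A & C) -> A = True.

Yes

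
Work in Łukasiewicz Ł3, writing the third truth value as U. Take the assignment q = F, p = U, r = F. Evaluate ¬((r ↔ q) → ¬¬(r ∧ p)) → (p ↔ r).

r ↔ q = F ↔ F = T
r ∧ p = F ∧ U = F
¬(r ∧ p) = ¬F = T
¬¬(r ∧ p) = ¬T = F
(r ↔ q) → ¬¬(r ∧ p) = T → F = F
¬((r ↔ q) → ¬¬(r ∧ p)) = ¬F = T
p ↔ r = U ↔ F = U  [1 − |½−0|]
¬((r ↔ q) → ¬¬(r ∧ p)) → (p ↔ r) = T → U = U

U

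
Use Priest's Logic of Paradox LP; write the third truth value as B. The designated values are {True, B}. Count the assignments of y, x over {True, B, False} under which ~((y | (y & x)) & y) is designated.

6

Of the 9 assignments, 6 give a value in {True, B}.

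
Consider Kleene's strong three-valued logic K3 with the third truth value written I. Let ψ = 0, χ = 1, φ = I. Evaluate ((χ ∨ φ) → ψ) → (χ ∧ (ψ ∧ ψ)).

1

χ ∨ φ = 1 ∨ I = 1
(χ ∨ φ) → ψ = 1 → 0 = 0
ψ ∧ ψ = 0 ∧ 0 = 0
χ ∧ (ψ ∧ ψ) = 1 ∧ 0 = 0
((χ ∨ φ) → ψ) → (χ ∧ (ψ ∧ ψ)) = 0 → 0 = 1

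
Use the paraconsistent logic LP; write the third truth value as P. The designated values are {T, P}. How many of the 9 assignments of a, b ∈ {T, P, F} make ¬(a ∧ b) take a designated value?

8

Of the 9 assignments, 8 give a value in {T, P}.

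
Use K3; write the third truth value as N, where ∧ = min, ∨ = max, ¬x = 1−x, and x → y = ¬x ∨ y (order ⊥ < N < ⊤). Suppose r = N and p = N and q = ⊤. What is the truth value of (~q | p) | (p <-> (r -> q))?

N

~q = ~⊤ = ⊥
~q | p = ⊥ | N = N
r -> q = N -> ⊤ = ⊤  [~N | ⊤]
p <-> (r -> q) = N <-> ⊤ = N
(~q | p) | (p <-> (r -> q)) = N | N = N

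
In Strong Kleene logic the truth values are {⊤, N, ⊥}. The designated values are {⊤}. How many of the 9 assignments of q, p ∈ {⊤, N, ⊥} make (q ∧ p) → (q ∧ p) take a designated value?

6

Of the 9 assignments, 6 give a value in {⊤}.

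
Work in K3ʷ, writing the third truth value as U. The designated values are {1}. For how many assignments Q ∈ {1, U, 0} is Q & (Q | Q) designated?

1

Q=1: 1 ✓
Q=U: U ·
Q=0: 0 ·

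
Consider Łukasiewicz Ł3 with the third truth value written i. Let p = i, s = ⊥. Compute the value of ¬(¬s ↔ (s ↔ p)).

¬s = ¬⊥ = ⊤
s ↔ p = ⊥ ↔ i = i
¬s ↔ (s ↔ p) = ⊤ ↔ i = i
¬(¬s ↔ (s ↔ p)) = ¬i = i

i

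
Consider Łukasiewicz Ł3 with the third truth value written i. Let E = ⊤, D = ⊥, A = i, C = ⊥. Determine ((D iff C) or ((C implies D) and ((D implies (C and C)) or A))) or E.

⊤

D iff C = ⊥ iff ⊥ = ⊤
C implies D = ⊥ implies ⊥ = ⊤
C and C = ⊥ and ⊥ = ⊥
D implies (C and C) = ⊥ implies ⊥ = ⊤
(D implies (C and C)) or A = ⊤ or i = ⊤
(C implies D) and ((D implies (C and C)) or A) = ⊤ and ⊤ = ⊤
(D iff C) or ((C implies D) and ((D implies (C and C)) or A)) = ⊤ or ⊤ = ⊤
((D iff C) or ((C implies D) and ((D implies (C and C)) or A))) or E = ⊤ or ⊤ = ⊤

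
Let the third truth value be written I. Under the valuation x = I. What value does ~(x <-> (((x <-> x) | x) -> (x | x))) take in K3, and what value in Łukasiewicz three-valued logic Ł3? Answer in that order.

In K3: x <-> x = I <-> I = I
(x <-> x) | x = I | I = I
x | x = I | I = I
((x <-> x) | x) -> (x | x) = I -> I = I  [~I | I]
x <-> (((x <-> x) | x) -> (x | x)) = I <-> I = I
~(x <-> (((x <-> x) | x) -> (x | x))) = ~I = I
In Łukasiewicz three-valued logic Ł3: x <-> x = I <-> I = 1  [1 − |½−½|]
(x <-> x) | x = 1 | I = 1
x | x = I | I = I
((x <-> x) | x) -> (x | x) = 1 -> I = I
x <-> (((x <-> x) | x) -> (x | x)) = I <-> I = 1
~(x <-> (((x <-> x) | x) -> (x | x))) = ~1 = 0
They differ because K3 and Łukasiewicz three-valued logic Ł3 treat I differently under implication.

I; 0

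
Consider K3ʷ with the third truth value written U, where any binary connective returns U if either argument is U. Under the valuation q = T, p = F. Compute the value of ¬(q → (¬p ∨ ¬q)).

¬p = ¬F = T
¬q = ¬T = F
¬p ∨ ¬q = T ∨ F = T
q → (¬p ∨ ¬q) = T → T = T
¬(q → (¬p ∨ ¬q)) = ¬T = F

F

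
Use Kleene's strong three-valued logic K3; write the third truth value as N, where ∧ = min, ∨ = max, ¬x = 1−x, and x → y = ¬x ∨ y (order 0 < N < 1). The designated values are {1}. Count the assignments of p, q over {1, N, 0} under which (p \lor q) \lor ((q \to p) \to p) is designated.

5

Of the 9 assignments, 5 give a value in {1}.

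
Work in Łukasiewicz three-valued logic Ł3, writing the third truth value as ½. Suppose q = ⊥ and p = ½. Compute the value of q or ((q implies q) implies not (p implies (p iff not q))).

⊥

q implies q = ⊥ implies ⊥ = ⊤
not q = not ⊥ = ⊤
p iff not q = ½ iff ⊤ = ½  [1 − |½−1|]
p implies (p iff not q) = ½ implies ½ = ⊤
not (p implies (p iff not q)) = not ⊤ = ⊥
(q implies q) implies not (p implies (p iff not q)) = ⊤ implies ⊥ = ⊥
q or ((q implies q) implies not (p implies (p iff not q))) = ⊥ or ⊥ = ⊥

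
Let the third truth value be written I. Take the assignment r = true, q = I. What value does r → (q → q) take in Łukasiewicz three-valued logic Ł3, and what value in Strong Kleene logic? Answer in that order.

true; I

In Łukasiewicz three-valued logic Ł3: q → q = I → I = true
r → (q → q) = true → true = true
In Strong Kleene logic: q → q = I → I = I  [¬I ∨ I]
r → (q → q) = true → I = I
They differ because Łukasiewicz three-valued logic Ł3 and Strong Kleene logic treat I differently under implication.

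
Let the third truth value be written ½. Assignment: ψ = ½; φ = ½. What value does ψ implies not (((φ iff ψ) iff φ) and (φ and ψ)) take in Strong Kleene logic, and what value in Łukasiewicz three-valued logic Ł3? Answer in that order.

In Strong Kleene logic: φ iff ψ = ½ iff ½ = ½
(φ iff ψ) iff φ = ½ iff ½ = ½
φ and ψ = ½ and ½ = ½
((φ iff ψ) iff φ) and (φ and ψ) = ½ and ½ = ½
not (((φ iff ψ) iff φ) and (φ and ψ)) = not ½ = ½
ψ implies not (((φ iff ψ) iff φ) and (φ and ψ)) = ½ implies ½ = ½
In Łukasiewicz three-valued logic Ł3: φ iff ψ = ½ iff ½ = true
(φ iff ψ) iff φ = true iff ½ = ½
φ and ψ = ½ and ½ = ½
((φ iff ψ) iff φ) and (φ and ψ) = ½ and ½ = ½
not (((φ iff ψ) iff φ) and (φ and ψ)) = not ½ = ½
ψ implies not (((φ iff ψ) iff φ) and (φ and ψ)) = ½ implies ½ = true
They differ because Strong Kleene logic and Łukasiewicz three-valued logic Ł3 treat ½ differently under implication.

½; true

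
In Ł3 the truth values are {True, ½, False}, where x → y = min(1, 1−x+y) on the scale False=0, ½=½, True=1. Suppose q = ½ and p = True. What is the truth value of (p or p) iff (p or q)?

p or p = True or True = True
p or q = True or ½ = True
(p or p) iff (p or q) = True iff True = True

True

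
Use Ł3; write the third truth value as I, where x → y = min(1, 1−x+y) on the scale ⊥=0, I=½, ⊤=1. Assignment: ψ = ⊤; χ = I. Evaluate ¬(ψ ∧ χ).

ψ ∧ χ = ⊤ ∧ I = I
¬(ψ ∧ χ) = ¬I = I

I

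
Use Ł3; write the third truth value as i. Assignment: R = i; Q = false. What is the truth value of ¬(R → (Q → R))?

Q → R = false → i = true  [min(1, 1−0+½)]
R → (Q → R) = i → true = true
¬(R → (Q → R)) = ¬true = false

false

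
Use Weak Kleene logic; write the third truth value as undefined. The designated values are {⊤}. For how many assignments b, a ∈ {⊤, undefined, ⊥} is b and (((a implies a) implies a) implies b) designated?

2

Designated under: (b=⊤, a=⊤); (b=⊤, a=⊥).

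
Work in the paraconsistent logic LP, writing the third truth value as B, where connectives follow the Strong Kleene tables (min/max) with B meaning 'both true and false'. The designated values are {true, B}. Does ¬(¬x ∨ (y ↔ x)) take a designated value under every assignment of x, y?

Countermodel: x=true, y=true gives false, which is not designated.

No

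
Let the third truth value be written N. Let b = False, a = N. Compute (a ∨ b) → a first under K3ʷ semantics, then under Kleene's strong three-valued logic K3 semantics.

N; N

In K3ʷ: a ∨ b = N ∨ False = N
(a ∨ b) → a = N → N = N  [any arg is the third value ⇒ result is the third value]
In Kleene's strong three-valued logic K3: a ∨ b = N ∨ False = N
(a ∨ b) → a = N → N = N  [¬N ∨ N]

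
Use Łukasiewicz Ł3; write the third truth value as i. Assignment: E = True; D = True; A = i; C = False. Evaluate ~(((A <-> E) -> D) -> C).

A <-> E = i <-> True = i  [1 − |½−1|]
(A <-> E) -> D = i -> True = True
((A <-> E) -> D) -> C = True -> False = False
~(((A <-> E) -> D) -> C) = ~False = True

True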